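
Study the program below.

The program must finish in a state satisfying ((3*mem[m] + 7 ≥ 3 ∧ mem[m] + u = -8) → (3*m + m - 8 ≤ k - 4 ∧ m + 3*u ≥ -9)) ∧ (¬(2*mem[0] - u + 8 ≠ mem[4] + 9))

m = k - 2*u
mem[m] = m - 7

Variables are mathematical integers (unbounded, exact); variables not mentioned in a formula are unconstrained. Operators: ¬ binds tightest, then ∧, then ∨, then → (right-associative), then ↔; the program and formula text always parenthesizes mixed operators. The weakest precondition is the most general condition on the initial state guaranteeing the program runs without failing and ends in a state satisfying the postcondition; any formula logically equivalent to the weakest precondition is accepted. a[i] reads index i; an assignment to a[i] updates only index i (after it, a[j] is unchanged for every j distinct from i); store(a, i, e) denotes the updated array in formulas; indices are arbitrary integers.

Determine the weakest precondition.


Working backward. After the program, the postcondition ((3*mem[m] + 7 ≥ 3 ∧ mem[m] + u = -8) → (3*m + m - 8 ≤ k - 4 ∧ m + 3*u ≥ -9)) ∧ (¬(2*mem[0] - u + 8 ≠ mem[4] + 9)) must hold; in canonical form it is ((3*mem[m] ≥ -4 ∧ mem[m] + u = -8) → (4*m ≤ k + 4 ∧ m + 3*u ≥ -9)) ∧ (¬(2*mem[0] ≠ mem[4] + u + 1)).
Before mem[m] := m - 7: ((3*store(mem, m, m - 7)[m] ≥ -4 ∧ store(mem, m, m - 7)[m] + u = -8) → (4*m ≤ k + 4 ∧ m + 3*u ≥ -9)) ∧ (¬(2*store(mem, m, m - 7)[0] ≠ store(mem, m, m - 7)[4] + u + 1))
Before m := k - 2*u: ((3*store(mem, k - 2*u, k - 2*u - 7)[k - 2*u] ≥ -4 ∧ store(mem, k - 2*u, k - 2*u - 7)[k - 2*u] + u = -8) → (3*k ≤ 8*u + 4 ∧ k + u ≥ -9)) ∧ (¬(2*store(mem, k - 2*u, k - 2*u - 7)[0] ≠ store(mem, k - 2*u, k - 2*u - 7)[4] + u + 1))
Answer: WP = ((3*store(mem, k - 2*u, k - 2*u - 7)[k - 2*u] ≥ -4 ∧ store(mem, k - 2*u, k - 2*u - 7)[k - 2*u] + u = -8) → (3*k ≤ 8*u + 4 ∧ k + u ≥ -9)) ∧ (¬(2*store(mem, k - 2*u, k - 2*u - 7)[0] ≠ store(mem, k - 2*u, k - 2*u - 7)[4] + u + 1))


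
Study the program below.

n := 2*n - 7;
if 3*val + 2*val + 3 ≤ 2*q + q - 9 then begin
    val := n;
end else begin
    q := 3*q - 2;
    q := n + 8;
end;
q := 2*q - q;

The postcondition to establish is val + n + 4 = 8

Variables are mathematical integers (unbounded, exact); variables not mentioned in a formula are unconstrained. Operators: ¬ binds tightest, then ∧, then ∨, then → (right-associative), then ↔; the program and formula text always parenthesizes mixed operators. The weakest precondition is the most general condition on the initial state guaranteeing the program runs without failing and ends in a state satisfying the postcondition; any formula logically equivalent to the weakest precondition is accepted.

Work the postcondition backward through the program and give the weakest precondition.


Working backward. After the program, the postcondition val + n + 4 = 8 must hold; in canonical form it is n + val = 4.
Before q := 2*q - q: n + val = 4
Then branch requires 2*n = 4; else branch requires n + val = 4.
Before the if: (5*val ≤ 3*q - 12 → 2*n = 4) ∧ ((¬(5*val ≤ 3*q - 12)) → n + val = 4)
Before n := 2*n - 7: (5*val ≤ 3*q - 12 → 4*n = 18) ∧ ((¬(5*val ≤ 3*q - 12)) → 2*n + val = 11)
Answer: WP = (5*val ≤ 3*q - 12 → 4*n = 18) ∧ ((¬(5*val ≤ 3*q - 12)) → 2*n + val = 11)


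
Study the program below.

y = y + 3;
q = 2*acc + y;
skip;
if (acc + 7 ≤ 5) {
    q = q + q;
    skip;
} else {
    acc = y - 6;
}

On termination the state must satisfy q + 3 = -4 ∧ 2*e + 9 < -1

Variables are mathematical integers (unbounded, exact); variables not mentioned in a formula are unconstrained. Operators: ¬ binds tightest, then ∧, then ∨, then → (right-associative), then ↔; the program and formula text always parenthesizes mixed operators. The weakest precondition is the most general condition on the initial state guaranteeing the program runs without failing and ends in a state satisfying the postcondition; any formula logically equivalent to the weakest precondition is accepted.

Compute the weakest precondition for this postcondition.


Working backward. After the program, the postcondition q + 3 = -4 ∧ 2*e + 9 < -1 must hold; in canonical form it is q = -7 ∧ 2*e < -10.
Then branch requires 2*q = -7 ∧ 2*e < -10; else branch requires q = -7 ∧ 2*e < -10.
Before the if: (acc ≤ -2 → (2*q = -7 ∧ 2*e < -10)) ∧ ((¬(acc ≤ -2)) → (q = -7 ∧ 2*e < -10))
Before skip: (acc ≤ -2 → (2*q = -7 ∧ 2*e < -10)) ∧ ((¬(acc ≤ -2)) → (q = -7 ∧ 2*e < -10))
Before q := 2*acc + y: (acc ≤ -2 → (4*acc + 2*y = -7 ∧ 2*e < -10)) ∧ ((¬(acc ≤ -2)) → (2*acc + y = -7 ∧ 2*e < -10))
Before y := y + 3: (acc ≤ -2 → (4*acc + 2*y = -13 ∧ 2*e < -10)) ∧ ((¬(acc ≤ -2)) → (2*acc + y = -10 ∧ 2*e < -10))
Answer: WP = (acc ≤ -2 → (4*acc + 2*y = -13 ∧ 2*e < -10)) ∧ ((¬(acc ≤ -2)) → (2*acc + y = -10 ∧ 2*e < -10))


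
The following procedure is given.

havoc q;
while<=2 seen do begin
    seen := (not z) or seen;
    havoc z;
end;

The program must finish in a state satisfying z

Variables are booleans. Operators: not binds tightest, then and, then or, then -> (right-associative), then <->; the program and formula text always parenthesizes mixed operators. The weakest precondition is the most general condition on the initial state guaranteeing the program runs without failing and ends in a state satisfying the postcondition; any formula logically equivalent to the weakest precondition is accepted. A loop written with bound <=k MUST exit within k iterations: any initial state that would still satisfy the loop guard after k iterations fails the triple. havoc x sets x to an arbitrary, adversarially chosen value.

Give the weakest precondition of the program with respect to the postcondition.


Working backward. After the program, z must hold.
Before the loop (bound <=2), unroll the exhaustion recursion (WP_0 = exit-now case; WP_j = one more guarded iteration, up to j = 2):
  WP_0: (not seen) and z
  WP_1: (not seen) and ((not seen) -> z)
  WP_2: (not seen) and ((not seen) -> z)
So before the loop: (not seen) and ((not seen) -> z)
Before havoc q: (not seen) and ((not seen) -> z)
Answer: WP = (not seen) and ((not seen) -> z)


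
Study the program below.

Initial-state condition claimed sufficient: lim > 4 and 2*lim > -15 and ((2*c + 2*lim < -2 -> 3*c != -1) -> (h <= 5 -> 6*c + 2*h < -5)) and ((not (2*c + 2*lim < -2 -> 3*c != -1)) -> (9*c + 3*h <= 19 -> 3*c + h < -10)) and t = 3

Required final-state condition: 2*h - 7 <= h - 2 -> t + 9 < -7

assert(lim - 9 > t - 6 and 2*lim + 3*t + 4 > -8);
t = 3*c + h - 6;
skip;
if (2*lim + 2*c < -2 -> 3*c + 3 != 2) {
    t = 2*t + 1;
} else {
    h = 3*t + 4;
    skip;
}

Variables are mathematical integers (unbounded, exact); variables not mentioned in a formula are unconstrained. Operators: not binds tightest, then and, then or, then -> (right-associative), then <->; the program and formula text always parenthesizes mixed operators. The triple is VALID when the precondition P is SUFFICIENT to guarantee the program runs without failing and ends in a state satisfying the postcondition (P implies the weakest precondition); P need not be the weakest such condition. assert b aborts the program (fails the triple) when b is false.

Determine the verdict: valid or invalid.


Working backward. After the program, the postcondition 2*h - 7 <= h - 2 -> t + 9 < -7 must hold; in canonical form it is h <= 5 -> t < -16.
Then branch requires h <= 5 -> 2*t < -17; else branch requires 3*t <= 1 -> t < -16.
Before the if: ((2*c + 2*lim < -2 -> 3*c != -1) -> (h <= 5 -> 2*t < -17)) and ((not (2*c + 2*lim < -2 -> 3*c != -1)) -> (3*t <= 1 -> t < -16))
Before skip: ((2*c + 2*lim < -2 -> 3*c != -1) -> (h <= 5 -> 2*t < -17)) and ((not (2*c + 2*lim < -2 -> 3*c != -1)) -> (3*t <= 1 -> t < -16))
Before t := 3*c + h - 6: ((2*c + 2*lim < -2 -> 3*c != -1) -> (h <= 5 -> 6*c + 2*h < -5)) and ((not (2*c + 2*lim < -2 -> 3*c != -1)) -> (9*c + 3*h <= 19 -> 3*c + h < -10))
Before assert lim - 9 > t - 6 and 2*lim + 3*t + 4 > -8: lim > t + 3 and 2*lim + 3*t > -12 and ((2*c + 2*lim < -2 -> 3*c != -1) -> (h <= 5 -> 6*c + 2*h < -5)) and ((not (2*c + 2*lim < -2 -> 3*c != -1)) -> (9*c + 3*h <= 19 -> 3*c + h < -10))
The weakest precondition is lim > t + 3 and 2*lim + 3*t > -12 and ((2*c + 2*lim < -2 -> 3*c != -1) -> (h <= 5 -> 6*c + 2*h < -5)) and ((not (2*c + 2*lim < -2 -> 3*c != -1)) -> (9*c + 3*h <= 19 -> 3*c + h < -10)).
Check whether lim > 4 and 2*lim > -15 and ((2*c + 2*lim < -2 -> 3*c != -1) -> (h <= 5 -> 6*c + 2*h < -5)) and ((not (2*c + 2*lim < -2 -> 3*c != -1)) -> (9*c + 3*h <= 19 -> 3*c + h < -10)) and t = 3 implies it.
Countermodel: at the initial state c = -3, h = 6, lim = 5, t = 3, the precondition holds but the weakest precondition fails.
Answer: invalid


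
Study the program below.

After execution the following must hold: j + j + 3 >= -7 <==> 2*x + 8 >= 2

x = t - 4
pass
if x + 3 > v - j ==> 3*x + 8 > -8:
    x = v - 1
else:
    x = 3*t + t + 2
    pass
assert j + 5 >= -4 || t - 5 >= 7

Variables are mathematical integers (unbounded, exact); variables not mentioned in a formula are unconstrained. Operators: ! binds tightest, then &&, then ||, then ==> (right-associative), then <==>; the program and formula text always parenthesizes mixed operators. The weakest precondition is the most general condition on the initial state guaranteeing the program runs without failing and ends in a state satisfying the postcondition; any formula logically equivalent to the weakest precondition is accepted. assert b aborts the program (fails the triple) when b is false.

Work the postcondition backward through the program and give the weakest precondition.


Working backward. After the program, the postcondition j + j + 3 >= -7 <==> 2*x + 8 >= 2 must hold; in canonical form it is 2*j >= -10 <==> 2*x >= -6.
Before assert j + 5 >= -4 || t - 5 >= 7: (j >= -9 || t >= 12) && (2*j >= -10 <==> 2*x >= -6)
Then branch requires (j >= -9 || t >= 12) && (2*j >= -10 <==> 2*v >= -4); else branch requires (j >= -9 || t >= 12) && (2*j >= -10 <==> 8*t >= -10).
Before the if: ((j + x > v - 3 ==> 3*x > -16) ==> ((j >= -9 || t >= 12) && (2*j >= -10 <==> 2*v >= -4))) && ((!(j + x > v - 3 ==> 3*x > -16)) ==> ((j >= -9 || t >= 12) && (2*j >= -10 <==> 8*t >= -10)))
Before skip: ((j + x > v - 3 ==> 3*x > -16) ==> ((j >= -9 || t >= 12) && (2*j >= -10 <==> 2*v >= -4))) && ((!(j + x > v - 3 ==> 3*x > -16)) ==> ((j >= -9 || t >= 12) && (2*j >= -10 <==> 8*t >= -10)))
Before x := t - 4: ((j + t > v + 1 ==> 3*t > -4) ==> ((j >= -9 || t >= 12) && (2*j >= -10 <==> 2*v >= -4))) && ((!(j + t > v + 1 ==> 3*t > -4)) ==> ((j >= -9 || t >= 12) && (2*j >= -10 <==> 8*t >= -10)))
Answer: WP = ((j + t > v + 1 ==> 3*t > -4) ==> ((j >= -9 || t >= 12) && (2*j >= -10 <==> 2*v >= -4))) && ((!(j + t > v + 1 ==> 3*t > -4)) ==> ((j >= -9 || t >= 12) && (2*j >= -10 <==> 8*t >= -10)))


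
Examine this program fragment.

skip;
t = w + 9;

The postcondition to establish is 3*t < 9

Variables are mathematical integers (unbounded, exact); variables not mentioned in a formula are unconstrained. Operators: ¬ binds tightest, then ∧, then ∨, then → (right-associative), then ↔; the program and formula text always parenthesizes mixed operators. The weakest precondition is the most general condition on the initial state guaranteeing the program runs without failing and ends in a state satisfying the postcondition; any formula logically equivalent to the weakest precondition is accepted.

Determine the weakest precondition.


Working backward. After the program, 3*t < 9 must hold.
Before t := w + 9: 3*w < -18
Before skip: 3*w < -18
Answer: WP = 3*w < -18


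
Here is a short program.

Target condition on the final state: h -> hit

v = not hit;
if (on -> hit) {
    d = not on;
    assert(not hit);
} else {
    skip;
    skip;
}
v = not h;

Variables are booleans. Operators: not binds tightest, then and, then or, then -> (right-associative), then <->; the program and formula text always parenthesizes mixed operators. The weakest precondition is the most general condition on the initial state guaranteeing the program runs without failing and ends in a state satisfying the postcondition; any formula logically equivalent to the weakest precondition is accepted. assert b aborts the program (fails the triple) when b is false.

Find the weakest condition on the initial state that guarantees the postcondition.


Working backward. After the program, h -> hit must hold.
Before v := not h: h -> hit
Then branch requires (not hit) and (h -> hit); else branch requires h -> hit.
Before the if: ((on -> hit) -> ((not hit) and (h -> hit))) and ((not (on -> hit)) -> (h -> hit))
Before v := not hit: ((on -> hit) -> ((not hit) and (h -> hit))) and ((not (on -> hit)) -> (h -> hit))
Answer: WP = ((on -> hit) -> ((not hit) and (h -> hit))) and ((not (on -> hit)) -> (h -> hit))


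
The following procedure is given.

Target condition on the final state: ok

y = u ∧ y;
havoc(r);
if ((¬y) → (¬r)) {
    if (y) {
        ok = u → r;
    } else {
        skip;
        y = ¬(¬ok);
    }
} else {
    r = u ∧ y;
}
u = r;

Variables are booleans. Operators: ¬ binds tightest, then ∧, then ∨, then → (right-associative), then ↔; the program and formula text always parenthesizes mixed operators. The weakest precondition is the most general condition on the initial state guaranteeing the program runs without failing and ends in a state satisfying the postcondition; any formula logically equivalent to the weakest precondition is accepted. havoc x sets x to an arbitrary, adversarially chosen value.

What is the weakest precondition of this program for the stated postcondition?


Working backward. After the program, ok must hold.
Before u := r: ok
Then branch requires (y → (u → r)) ∧ ((¬y) → ok); else branch requires ok.
Before the if: (((¬y) → (¬r)) → ((y → (u → r)) ∧ ((¬y) → ok))) ∧ ((¬((¬y) → (¬r))) → ok)
Before havoc r: (y → ((¬y) → ok)) ∧ ((¬y) → ok) ∧ (y → (¬u))
Before y := u ∧ y: ((u ∧ y) → ((¬(u ∧ y)) → ok)) ∧ ((¬(u ∧ y)) → ok) ∧ ((u ∧ y) → (¬u))
Answer: WP = ((u ∧ y) → ((¬(u ∧ y)) → ok)) ∧ ((¬(u ∧ y)) → ok) ∧ ((u ∧ y) → (¬u))


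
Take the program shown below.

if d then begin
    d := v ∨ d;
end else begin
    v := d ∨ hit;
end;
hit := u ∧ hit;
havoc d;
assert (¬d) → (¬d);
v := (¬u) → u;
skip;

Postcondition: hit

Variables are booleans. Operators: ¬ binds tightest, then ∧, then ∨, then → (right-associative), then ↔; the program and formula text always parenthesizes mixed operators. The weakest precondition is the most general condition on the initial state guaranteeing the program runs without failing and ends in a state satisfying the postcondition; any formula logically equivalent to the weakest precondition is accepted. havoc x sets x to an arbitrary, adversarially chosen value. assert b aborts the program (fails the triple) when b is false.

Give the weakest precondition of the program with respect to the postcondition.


Working backward. After the program, hit must hold.
Before skip: hit
Before v := (¬u) → u: hit
Before assert (¬d) → (¬d): hit
Before havoc d: hit
Before hit := u ∧ hit: u ∧ hit
Then branch requires u ∧ hit; else branch requires u ∧ hit.
Before the if: (d → (u ∧ hit)) ∧ ((¬d) → (u ∧ hit))
Answer: WP = (d → (u ∧ hit)) ∧ ((¬d) → (u ∧ hit))


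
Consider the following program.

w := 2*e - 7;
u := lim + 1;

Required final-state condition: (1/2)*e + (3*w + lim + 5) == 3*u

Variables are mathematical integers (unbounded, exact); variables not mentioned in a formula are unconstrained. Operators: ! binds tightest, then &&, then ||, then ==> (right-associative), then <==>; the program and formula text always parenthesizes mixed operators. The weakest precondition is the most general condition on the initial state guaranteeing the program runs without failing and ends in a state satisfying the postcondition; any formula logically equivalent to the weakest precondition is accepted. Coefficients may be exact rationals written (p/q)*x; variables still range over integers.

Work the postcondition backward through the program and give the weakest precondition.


Working backward. After the program, the postcondition (1/2)*e + (3*w + lim + 5) == 3*u must hold; in canonical form it is (1/2)*e + lim + 3*w == 3*u - 5.
Before u := lim + 1: (1/2)*e + 3*w == 2*lim - 2
Before w := 2*e - 7: (13/2)*e == 2*lim + 19
Answer: WP = (13/2)*e == 2*lim + 19


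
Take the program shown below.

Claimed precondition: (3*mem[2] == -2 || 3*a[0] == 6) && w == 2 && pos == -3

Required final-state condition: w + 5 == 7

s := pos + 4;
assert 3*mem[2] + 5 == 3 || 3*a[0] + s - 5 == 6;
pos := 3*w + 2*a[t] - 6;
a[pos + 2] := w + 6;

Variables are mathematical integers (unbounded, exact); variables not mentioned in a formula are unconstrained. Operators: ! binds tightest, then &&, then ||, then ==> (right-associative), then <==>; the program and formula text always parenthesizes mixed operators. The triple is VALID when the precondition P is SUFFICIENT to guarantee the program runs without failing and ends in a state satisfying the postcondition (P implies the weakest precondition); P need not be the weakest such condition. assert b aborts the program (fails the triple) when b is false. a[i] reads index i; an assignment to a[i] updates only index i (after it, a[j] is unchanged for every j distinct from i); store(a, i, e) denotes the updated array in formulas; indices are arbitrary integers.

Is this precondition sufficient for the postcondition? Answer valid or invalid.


Working backward. After the program, the postcondition w + 5 == 7 must hold; in canonical form it is w == 2.
Before a[pos + 2] := w + 6: w == 2
Before pos := 3*w + 2*a[t] - 6: w == 2
Before assert 3*mem[2] + 5 == 3 || 3*a[0] + s - 5 == 6: (3*mem[2] == -2 || 3*a[0] + s == 11) && w == 2
Before s := pos + 4: (3*mem[2] == -2 || 3*a[0] + pos == 7) && w == 2
The weakest precondition is (3*mem[2] == -2 || 3*a[0] + pos == 7) && w == 2.
Check whether (3*mem[2] == -2 || 3*a[0] == 6) && w == 2 && pos == -3 implies it.
Countermodel: at the initial state a = {[0] = 2, [2] = 2, elsewhere 2}, mem = {[0] = 0, [2] = 0, elsewhere 0}, pos = -3, w = 2, the precondition holds but the weakest precondition fails.
Answer: invalid


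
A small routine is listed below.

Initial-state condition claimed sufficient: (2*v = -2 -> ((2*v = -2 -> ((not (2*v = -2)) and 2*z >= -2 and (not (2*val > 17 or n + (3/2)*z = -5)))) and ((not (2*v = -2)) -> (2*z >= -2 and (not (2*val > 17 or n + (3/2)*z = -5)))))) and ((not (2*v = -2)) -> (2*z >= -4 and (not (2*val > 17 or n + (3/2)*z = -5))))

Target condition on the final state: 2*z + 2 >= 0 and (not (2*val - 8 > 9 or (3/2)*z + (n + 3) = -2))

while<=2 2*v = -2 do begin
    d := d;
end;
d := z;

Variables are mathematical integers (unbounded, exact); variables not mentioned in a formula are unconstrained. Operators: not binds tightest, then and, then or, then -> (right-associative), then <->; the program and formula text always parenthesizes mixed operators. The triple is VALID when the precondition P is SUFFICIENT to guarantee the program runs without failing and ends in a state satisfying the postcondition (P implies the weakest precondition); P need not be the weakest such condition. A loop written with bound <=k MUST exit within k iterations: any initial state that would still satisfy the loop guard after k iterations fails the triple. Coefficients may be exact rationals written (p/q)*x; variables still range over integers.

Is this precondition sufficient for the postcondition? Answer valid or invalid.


Working backward. After the program, the postcondition 2*z + 2 >= 0 and (not (2*val - 8 > 9 or (3/2)*z + (n + 3) = -2)) must hold; in canonical form it is 2*z >= -2 and (not (2*val > 17 or n + (3/2)*z = -5)).
Before d := z: 2*z >= -2 and (not (2*val > 17 or n + (3/2)*z = -5))
Before the loop (bound <=2), unroll the exhaustion recursion (WP_0 = exit-now case; WP_j = one more guarded iteration, up to j = 2):
  WP_0: (not (2*v = -2)) and 2*z >= -2 and (not (2*val > 17 or n + (3/2)*z = -5))
  WP_1: (2*v = -2 -> ((not (2*v = -2)) and 2*z >= -2 and (not (2*val > 17 or n + (3/2)*z = -5)))) and ((not (2*v = -2)) -> (2*z >= -2 and (not (2*val > 17 or n + (3/2)*z = -5))))
  WP_2: (2*v = -2 -> ((2*v = -2 -> ((not (2*v = -2)) and 2*z >= -2 and (not (2*val > 17 or n + (3/2)*z = -5)))) and ((not (2*v = -2)) -> (2*z >= -2 and (not (2*val > 17 or n + (3/2)*z = -5)))))) and ((not (2*v = -2)) -> (2*z >= -2 and (not (2*val > 17 or n + (3/2)*z = -5))))
So before the loop: (2*v = -2 -> ((2*v = -2 -> ((not (2*v = -2)) and 2*z >= -2 and (not (2*val > 17 or n + (3/2)*z = -5)))) and ((not (2*v = -2)) -> (2*z >= -2 and (not (2*val > 17 or n + (3/2)*z = -5)))))) and ((not (2*v = -2)) -> (2*z >= -2 and (not (2*val > 17 or n + (3/2)*z = -5))))
The weakest precondition is (2*v = -2 -> ((2*v = -2 -> ((not (2*v = -2)) and 2*z >= -2 and (not (2*val > 17 or n + (3/2)*z = -5)))) and ((not (2*v = -2)) -> (2*z >= -2 and (not (2*val > 17 or n + (3/2)*z = -5)))))) and ((not (2*v = -2)) -> (2*z >= -2 and (not (2*val > 17 or n + (3/2)*z = -5)))).
Check whether (2*v = -2 -> ((2*v = -2 -> ((not (2*v = -2)) and 2*z >= -2 and (not (2*val > 17 or n + (3/2)*z = -5)))) and ((not (2*v = -2)) -> (2*z >= -2 and (not (2*val > 17 or n + (3/2)*z = -5)))))) and ((not (2*v = -2)) -> (2*z >= -4 and (not (2*val > 17 or n + (3/2)*z = -5)))) implies it.
Countermodel: at the initial state n = -3, v = 0, val = 8, z = -2, the precondition holds but the weakest precondition fails.
Answer: invalid


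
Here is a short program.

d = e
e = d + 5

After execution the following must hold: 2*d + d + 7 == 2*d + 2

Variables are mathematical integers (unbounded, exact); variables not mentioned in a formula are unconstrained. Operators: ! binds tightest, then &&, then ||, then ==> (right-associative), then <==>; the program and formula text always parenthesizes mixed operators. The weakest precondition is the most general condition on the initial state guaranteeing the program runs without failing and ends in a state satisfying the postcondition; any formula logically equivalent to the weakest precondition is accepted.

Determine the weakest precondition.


Working backward. After the program, the postcondition 2*d + d + 7 == 2*d + 2 must hold; in canonical form it is d == -5.
Before e := d + 5: d == -5
Before d := e: e == -5
Answer: WP = e == -5


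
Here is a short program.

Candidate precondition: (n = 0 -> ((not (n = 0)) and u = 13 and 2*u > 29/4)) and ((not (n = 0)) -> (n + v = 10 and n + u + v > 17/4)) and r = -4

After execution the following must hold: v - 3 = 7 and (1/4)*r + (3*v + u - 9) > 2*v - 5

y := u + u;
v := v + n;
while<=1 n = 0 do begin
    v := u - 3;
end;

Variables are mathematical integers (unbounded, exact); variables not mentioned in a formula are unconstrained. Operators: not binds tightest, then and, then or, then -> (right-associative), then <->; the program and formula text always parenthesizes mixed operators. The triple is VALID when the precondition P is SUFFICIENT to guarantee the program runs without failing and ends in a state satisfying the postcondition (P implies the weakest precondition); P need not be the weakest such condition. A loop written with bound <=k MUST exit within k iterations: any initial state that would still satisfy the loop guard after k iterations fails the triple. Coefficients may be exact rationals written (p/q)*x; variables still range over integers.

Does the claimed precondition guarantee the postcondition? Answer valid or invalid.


Working backward. After the program, the postcondition v - 3 = 7 and (1/4)*r + (3*v + u - 9) > 2*v - 5 must hold; in canonical form it is v = 10 and (1/4)*r + u + v > 4.
Before the loop (bound <=1), unroll the exhaustion recursion (WP_0 = exit-now case; WP_j = one more guarded iteration, up to j = 1):
  WP_0: (not (n = 0)) and v = 10 and (1/4)*r + u + v > 4
  WP_1: (n = 0 -> ((not (n = 0)) and u = 13 and (1/4)*r + 2*u > 7)) and ((not (n = 0)) -> (v = 10 and (1/4)*r + u + v > 4))
So before the loop: (n = 0 -> ((not (n = 0)) and u = 13 and (1/4)*r + 2*u > 7)) and ((not (n = 0)) -> (v = 10 and (1/4)*r + u + v > 4))
Before v := v + n: (n = 0 -> ((not (n = 0)) and u = 13 and (1/4)*r + 2*u > 7)) and ((not (n = 0)) -> (n + v = 10 and n + (1/4)*r + u + v > 4))
Before y := u + u: (n = 0 -> ((not (n = 0)) and u = 13 and (1/4)*r + 2*u > 7)) and ((not (n = 0)) -> (n + v = 10 and n + (1/4)*r + u + v > 4))
The weakest precondition is (n = 0 -> ((not (n = 0)) and u = 13 and (1/4)*r + 2*u > 7)) and ((not (n = 0)) -> (n + v = 10 and n + (1/4)*r + u + v > 4)).
Check whether (n = 0 -> ((not (n = 0)) and u = 13 and 2*u > 29/4)) and ((not (n = 0)) -> (n + v = 10 and n + u + v > 17/4)) and r = -4 implies it.
Countermodel: at the initial state n = -1, r = -4, u = -5, v = 11, the precondition holds but the weakest precondition fails.
Answer: invalid


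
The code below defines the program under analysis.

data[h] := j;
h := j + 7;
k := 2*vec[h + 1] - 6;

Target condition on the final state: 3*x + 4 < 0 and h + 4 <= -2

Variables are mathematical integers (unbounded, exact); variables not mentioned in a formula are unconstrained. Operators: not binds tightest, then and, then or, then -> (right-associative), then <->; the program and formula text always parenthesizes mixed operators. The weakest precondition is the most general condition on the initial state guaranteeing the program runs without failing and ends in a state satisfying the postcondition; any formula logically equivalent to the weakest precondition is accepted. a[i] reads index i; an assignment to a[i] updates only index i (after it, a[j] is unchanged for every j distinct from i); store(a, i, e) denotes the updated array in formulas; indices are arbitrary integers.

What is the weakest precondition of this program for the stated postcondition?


Working backward. After the program, the postcondition 3*x + 4 < 0 and h + 4 <= -2 must hold; in canonical form it is 3*x < -4 and h <= -6.
Before k := 2*vec[h + 1] - 6: 3*x < -4 and h <= -6
Before h := j + 7: 3*x < -4 and j <= -13
Before data[h] := j: 3*x < -4 and j <= -13
Answer: WP = 3*x < -4 and j <= -13


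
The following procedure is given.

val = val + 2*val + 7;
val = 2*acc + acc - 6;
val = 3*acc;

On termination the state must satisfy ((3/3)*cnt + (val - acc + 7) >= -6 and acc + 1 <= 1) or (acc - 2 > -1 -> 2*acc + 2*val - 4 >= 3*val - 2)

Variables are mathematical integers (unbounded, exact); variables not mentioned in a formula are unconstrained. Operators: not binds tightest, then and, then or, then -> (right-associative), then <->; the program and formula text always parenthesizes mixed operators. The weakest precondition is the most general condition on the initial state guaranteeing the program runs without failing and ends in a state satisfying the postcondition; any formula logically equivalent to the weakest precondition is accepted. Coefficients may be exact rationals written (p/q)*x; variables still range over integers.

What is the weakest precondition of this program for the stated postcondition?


Working backward. After the program, the postcondition ((3/3)*cnt + (val - acc + 7) >= -6 and acc + 1 <= 1) or (acc - 2 > -1 -> 2*acc + 2*val - 4 >= 3*val - 2) must hold; in canonical form it is (cnt + val >= acc - 13 and acc <= 0) or (acc > 1 -> 2*acc >= val + 2).
Before val := 3*acc: (2*acc + cnt >= -13 and acc <= 0) or (acc > 1 -> acc <= -2)
Before val := 2*acc + acc - 6: (2*acc + cnt >= -13 and acc <= 0) or (acc > 1 -> acc <= -2)
Before val := val + 2*val + 7: (2*acc + cnt >= -13 and acc <= 0) or (acc > 1 -> acc <= -2)
Answer: WP = (2*acc + cnt >= -13 and acc <= 0) or (acc > 1 -> acc <= -2)


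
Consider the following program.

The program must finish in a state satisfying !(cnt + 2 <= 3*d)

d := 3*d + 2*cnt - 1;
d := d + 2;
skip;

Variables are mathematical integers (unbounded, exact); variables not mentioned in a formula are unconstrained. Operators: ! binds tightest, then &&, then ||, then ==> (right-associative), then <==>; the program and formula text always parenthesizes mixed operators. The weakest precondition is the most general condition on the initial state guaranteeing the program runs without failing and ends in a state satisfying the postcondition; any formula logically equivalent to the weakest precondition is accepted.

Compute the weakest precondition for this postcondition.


Working backward. After the program, the postcondition !(cnt + 2 <= 3*d) must hold; in canonical form it is !(cnt <= 3*d - 2).
Before skip: !(cnt <= 3*d - 2)
Before d := d + 2: !(cnt <= 3*d + 4)
Before d := 3*d + 2*cnt - 1: !(5*cnt + 9*d >= -1)
Answer: WP = !(5*cnt + 9*d >= -1)


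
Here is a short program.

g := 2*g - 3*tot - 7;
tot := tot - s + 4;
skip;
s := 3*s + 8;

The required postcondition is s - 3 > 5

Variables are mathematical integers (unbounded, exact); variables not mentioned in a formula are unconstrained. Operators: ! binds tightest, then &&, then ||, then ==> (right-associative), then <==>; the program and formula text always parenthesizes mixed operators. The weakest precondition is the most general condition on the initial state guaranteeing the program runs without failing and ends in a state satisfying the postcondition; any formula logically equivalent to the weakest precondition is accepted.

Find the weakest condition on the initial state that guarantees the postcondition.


Working backward. After the program, the postcondition s - 3 > 5 must hold; in canonical form it is s > 8.
Before s := 3*s + 8: 3*s > 0
Before skip: 3*s > 0
Before tot := tot - s + 4: 3*s > 0
Before g := 2*g - 3*tot - 7: 3*s > 0
Answer: WP = 3*s > 0


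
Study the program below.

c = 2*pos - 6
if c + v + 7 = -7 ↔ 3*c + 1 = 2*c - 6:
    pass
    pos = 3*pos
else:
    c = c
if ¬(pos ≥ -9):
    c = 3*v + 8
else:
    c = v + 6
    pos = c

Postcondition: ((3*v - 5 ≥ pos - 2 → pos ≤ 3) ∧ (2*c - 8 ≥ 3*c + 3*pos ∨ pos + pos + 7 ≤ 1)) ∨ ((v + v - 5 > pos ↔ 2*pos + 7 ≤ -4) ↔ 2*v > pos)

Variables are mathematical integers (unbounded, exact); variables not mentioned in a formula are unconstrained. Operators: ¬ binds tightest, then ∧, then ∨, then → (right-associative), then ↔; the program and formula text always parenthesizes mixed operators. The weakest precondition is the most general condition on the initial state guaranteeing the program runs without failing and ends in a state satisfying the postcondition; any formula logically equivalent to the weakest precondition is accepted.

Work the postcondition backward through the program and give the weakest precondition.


Working backward. After the program, the postcondition ((3*v - 5 ≥ pos - 2 → pos ≤ 3) ∧ (2*c - 8 ≥ 3*c + 3*pos ∨ pos + pos + 7 ≤ 1)) ∨ ((v + v - 5 > pos ↔ 2*pos + 7 ≤ -4) ↔ 2*v > pos) must hold; in canonical form it is ((3*v ≥ pos + 3 → pos ≤ 3) ∧ (c + 3*pos ≤ -8 ∨ 2*pos ≤ -6)) ∨ ((2*v > pos + 5 ↔ 2*pos ≤ -11) ↔ 2*v > pos).
Then branch requires ((3*v ≥ pos + 3 → pos ≤ 3) ∧ (3*pos + 3*v ≤ -16 ∨ 2*pos ≤ -6)) ∨ ((2*v > pos + 5 ↔ 2*pos ≤ -11) ↔ 2*v > pos); else branch requires ((2*v ≥ 9 → v ≤ -3) ∧ (4*v ≤ -32 ∨ 2*v ≤ -18)) ∨ ((v > 11 ↔ 2*v ≤ -23) ↔ v > 6).
Before the if: ((¬(pos ≥ -9)) → (((3*v ≥ pos + 3 → pos ≤ 3) ∧ (3*pos + 3*v ≤ -16 ∨ 2*pos ≤ -6)) ∨ ((2*v > pos + 5 ↔ 2*pos ≤ -11) ↔ 2*v > pos))) ∧ (pos ≥ -9 → (((2*v ≥ 9 → v ≤ -3) ∧ (4*v ≤ -32 ∨ 2*v ≤ -18)) ∨ ((v > 11 ↔ 2*v ≤ -23) ↔ v > 6)))
Then branch requires ((¬(3*pos ≥ -9)) → (((3*v ≥ 3*pos + 3 → 3*pos ≤ 3) ∧ (9*pos + 3*v ≤ -16 ∨ 6*pos ≤ -6)) ∨ ((2*v > 3*pos + 5 ↔ 6*pos ≤ -11) ↔ 2*v > 3*pos))) ∧ (3*pos ≥ -9 → (((2*v ≥ 9 → v ≤ -3) ∧ (4*v ≤ -32 ∨ 2*v ≤ -18)) ∨ ((v > 11 ↔ 2*v ≤ -23) ↔ v > 6))); else branch requires ((¬(pos ≥ -9)) → (((3*v ≥ pos + 3 → pos ≤ 3) ∧ (3*pos + 3*v ≤ -16 ∨ 2*pos ≤ -6)) ∨ ((2*v > pos + 5 ↔ 2*pos ≤ -11) ↔ 2*v > pos))) ∧ (pos ≥ -9 → (((2*v ≥ 9 → v ≤ -3) ∧ (4*v ≤ -32 ∨ 2*v ≤ -18)) ∨ ((v > 11 ↔ 2*v ≤ -23) ↔ v > 6))).
Before the if: ((c + v = -14 ↔ c = -7) → (((¬(3*pos ≥ -9)) → (((3*v ≥ 3*pos + 3 → 3*pos ≤ 3) ∧ (9*pos + 3*v ≤ -16 ∨ 6*pos ≤ -6)) ∨ ((2*v > 3*pos + 5 ↔ 6*pos ≤ -11) ↔ 2*v > 3*pos))) ∧ (3*pos ≥ -9 → (((2*v ≥ 9 → v ≤ -3) ∧ (4*v ≤ -32 ∨ 2*v ≤ -18)) ∨ ((v > 11 ↔ 2*v ≤ -23) ↔ v > 6))))) ∧ ((¬(c + v = -14 ↔ c = -7)) → (((¬(pos ≥ -9)) → (((3*v ≥ pos + 3 → pos ≤ 3) ∧ (3*pos + 3*v ≤ -16 ∨ 2*pos ≤ -6)) ∨ ((2*v > pos + 5 ↔ 2*pos ≤ -11) ↔ 2*v > pos))) ∧ (pos ≥ -9 → (((2*v ≥ 9 → v ≤ -3) ∧ (4*v ≤ -32 ∨ 2*v ≤ -18)) ∨ ((v > 11 ↔ 2*v ≤ -23) ↔ v > 6)))))
Before c := 2*pos - 6: ((2*pos + v = -8 ↔ 2*pos = -1) → (((¬(3*pos ≥ -9)) → (((3*v ≥ 3*pos + 3 → 3*pos ≤ 3) ∧ (9*pos + 3*v ≤ -16 ∨ 6*pos ≤ -6)) ∨ ((2*v > 3*pos + 5 ↔ 6*pos ≤ -11) ↔ 2*v > 3*pos))) ∧ (3*pos ≥ -9 → (((2*v ≥ 9 → v ≤ -3) ∧ (4*v ≤ -32 ∨ 2*v ≤ -18)) ∨ ((v > 11 ↔ 2*v ≤ -23) ↔ v > 6))))) ∧ ((¬(2*pos + v = -8 ↔ 2*pos = -1)) → (((¬(pos ≥ -9)) → (((3*v ≥ pos + 3 → pos ≤ 3) ∧ (3*pos + 3*v ≤ -16 ∨ 2*pos ≤ -6)) ∨ ((2*v > pos + 5 ↔ 2*pos ≤ -11) ↔ 2*v > pos))) ∧ (pos ≥ -9 → (((2*v ≥ 9 → v ≤ -3) ∧ (4*v ≤ -32 ∨ 2*v ≤ -18)) ∨ ((v > 11 ↔ 2*v ≤ -23) ↔ v > 6)))))
Answer: WP = ((2*pos + v = -8 ↔ 2*pos = -1) → (((¬(3*pos ≥ -9)) → (((3*v ≥ 3*pos + 3 → 3*pos ≤ 3) ∧ (9*pos + 3*v ≤ -16 ∨ 6*pos ≤ -6)) ∨ ((2*v > 3*pos + 5 ↔ 6*pos ≤ -11) ↔ 2*v > 3*pos))) ∧ (3*pos ≥ -9 → (((2*v ≥ 9 → v ≤ -3) ∧ (4*v ≤ -32 ∨ 2*v ≤ -18)) ∨ ((v > 11 ↔ 2*v ≤ -23) ↔ v > 6))))) ∧ ((¬(2*pos + v = -8 ↔ 2*pos = -1)) → (((¬(pos ≥ -9)) → (((3*v ≥ pos + 3 → pos ≤ 3) ∧ (3*pos + 3*v ≤ -16 ∨ 2*pos ≤ -6)) ∨ ((2*v > pos + 5 ↔ 2*pos ≤ -11) ↔ 2*v > pos))) ∧ (pos ≥ -9 → (((2*v ≥ 9 → v ≤ -3) ∧ (4*v ≤ -32 ∨ 2*v ≤ -18)) ∨ ((v > 11 ↔ 2*v ≤ -23) ↔ v > 6)))))


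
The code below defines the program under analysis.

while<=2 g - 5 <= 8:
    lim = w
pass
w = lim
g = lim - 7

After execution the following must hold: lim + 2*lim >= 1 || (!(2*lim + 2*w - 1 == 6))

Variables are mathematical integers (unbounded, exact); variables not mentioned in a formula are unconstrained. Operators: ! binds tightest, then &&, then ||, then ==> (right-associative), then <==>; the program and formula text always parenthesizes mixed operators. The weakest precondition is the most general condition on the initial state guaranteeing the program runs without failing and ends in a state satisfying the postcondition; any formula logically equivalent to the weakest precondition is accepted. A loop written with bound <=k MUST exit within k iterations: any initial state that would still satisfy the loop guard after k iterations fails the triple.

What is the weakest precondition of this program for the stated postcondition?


Working backward. After the program, the postcondition lim + 2*lim >= 1 || (!(2*lim + 2*w - 1 == 6)) must hold; in canonical form it is 3*lim >= 1 || (!(2*lim + 2*w == 7)).
Before g := lim - 7: 3*lim >= 1 || (!(2*lim + 2*w == 7))
Before w := lim: 3*lim >= 1 || (!(4*lim == 7))
Before skip: 3*lim >= 1 || (!(4*lim == 7))
Before the loop (bound <=2), unroll the exhaustion recursion (WP_0 = exit-now case; WP_j = one more guarded iteration, up to j = 2):
  WP_0: (!(g <= 13)) && (3*lim >= 1 || (!(4*lim == 7)))
  WP_1: (g <= 13 ==> ((!(g <= 13)) && (3*w >= 1 || (!(4*w == 7))))) && ((!(g <= 13)) ==> (3*lim >= 1 || (!(4*lim == 7))))
  WP_2: (g <= 13 ==> ((g <= 13 ==> ((!(g <= 13)) && (3*w >= 1 || (!(4*w == 7))))) && ((!(g <= 13)) ==> (3*w >= 1 || (!(4*w == 7)))))) && ((!(g <= 13)) ==> (3*lim >= 1 || (!(4*lim == 7))))
So before the loop: (g <= 13 ==> ((g <= 13 ==> ((!(g <= 13)) && (3*w >= 1 || (!(4*w == 7))))) && ((!(g <= 13)) ==> (3*w >= 1 || (!(4*w == 7)))))) && ((!(g <= 13)) ==> (3*lim >= 1 || (!(4*lim == 7))))
Answer: WP = (g <= 13 ==> ((g <= 13 ==> ((!(g <= 13)) && (3*w >= 1 || (!(4*w == 7))))) && ((!(g <= 13)) ==> (3*w >= 1 || (!(4*w == 7)))))) && ((!(g <= 13)) ==> (3*lim >= 1 || (!(4*lim == 7))))


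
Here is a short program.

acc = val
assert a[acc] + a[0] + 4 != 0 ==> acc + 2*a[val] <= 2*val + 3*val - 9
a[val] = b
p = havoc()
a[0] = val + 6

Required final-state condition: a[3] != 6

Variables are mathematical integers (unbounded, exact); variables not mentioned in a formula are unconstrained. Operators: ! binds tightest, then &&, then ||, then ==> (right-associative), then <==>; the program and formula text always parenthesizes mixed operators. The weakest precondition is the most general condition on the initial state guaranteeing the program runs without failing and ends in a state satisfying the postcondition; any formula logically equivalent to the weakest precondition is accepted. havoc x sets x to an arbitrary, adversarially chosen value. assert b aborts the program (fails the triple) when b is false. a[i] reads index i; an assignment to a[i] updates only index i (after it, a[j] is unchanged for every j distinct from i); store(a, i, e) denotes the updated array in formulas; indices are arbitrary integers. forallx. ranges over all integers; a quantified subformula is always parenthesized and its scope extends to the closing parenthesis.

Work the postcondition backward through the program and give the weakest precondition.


Working backward. After the program, a[3] != 6 must hold.
Before a[0] := val + 6: a[3] != 6
Before havoc p: a[3] != 6
Before a[val] := b: store(a, val, b)[3] != 6
Before assert a[acc] + a[0] + 4 != 0 ==> acc + 2*a[val] <= 2*val + 3*val - 9: (a[0] + a[acc] != -4 ==> 2*a[val] + acc <= 5*val - 9) && store(a, val, b)[3] != 6
Before acc := val: (a[0] + a[val] != -4 ==> 2*a[val] <= 4*val - 9) && store(a, val, b)[3] != 6
Answer: WP = (a[0] + a[val] != -4 ==> 2*a[val] <= 4*val - 9) && store(a, val, b)[3] != 6


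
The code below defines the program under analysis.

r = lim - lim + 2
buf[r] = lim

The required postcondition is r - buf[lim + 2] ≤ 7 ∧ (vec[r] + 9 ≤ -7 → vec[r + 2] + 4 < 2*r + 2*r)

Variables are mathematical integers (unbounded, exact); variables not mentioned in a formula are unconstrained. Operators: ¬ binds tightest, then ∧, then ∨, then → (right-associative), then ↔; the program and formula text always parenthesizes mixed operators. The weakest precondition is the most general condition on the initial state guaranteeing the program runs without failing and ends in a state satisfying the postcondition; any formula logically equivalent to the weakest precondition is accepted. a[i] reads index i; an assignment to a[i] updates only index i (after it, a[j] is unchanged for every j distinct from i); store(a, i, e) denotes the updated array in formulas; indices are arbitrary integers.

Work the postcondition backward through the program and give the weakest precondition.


Working backward. After the program, the postcondition r - buf[lim + 2] ≤ 7 ∧ (vec[r] + 9 ≤ -7 → vec[r + 2] + 4 < 2*r + 2*r) must hold; in canonical form it is r ≤ buf[lim + 2] + 7 ∧ (vec[r] ≤ -16 → vec[r + 2] < 4*r - 4).
Before buf[r] := lim: r ≤ store(buf, r, lim)[lim + 2] + 7 ∧ (vec[r] ≤ -16 → vec[r + 2] < 4*r - 4)
Before r := lim - lim + 2: store(buf, 2, lim)[lim + 2] ≥ -5 ∧ (vec[2] ≤ -16 → vec[4] < 4)
Answer: WP = store(buf, 2, lim)[lim + 2] ≥ -5 ∧ (vec[2] ≤ -16 → vec[4] < 4)


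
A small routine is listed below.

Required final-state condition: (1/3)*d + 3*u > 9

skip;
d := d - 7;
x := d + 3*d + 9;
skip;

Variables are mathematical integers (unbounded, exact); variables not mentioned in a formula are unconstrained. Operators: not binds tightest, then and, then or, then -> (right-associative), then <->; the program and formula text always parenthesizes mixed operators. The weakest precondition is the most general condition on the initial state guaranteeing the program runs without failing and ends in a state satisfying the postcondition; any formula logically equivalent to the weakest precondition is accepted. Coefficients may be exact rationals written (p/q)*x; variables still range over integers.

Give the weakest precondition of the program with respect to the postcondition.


Working backward. After the program, (1/3)*d + 3*u > 9 must hold.
Before skip: (1/3)*d + 3*u > 9
Before x := d + 3*d + 9: (1/3)*d + 3*u > 9
Before d := d - 7: (1/3)*d + 3*u > 34/3
Before skip: (1/3)*d + 3*u > 34/3
Answer: WP = (1/3)*d + 3*u > 34/3
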